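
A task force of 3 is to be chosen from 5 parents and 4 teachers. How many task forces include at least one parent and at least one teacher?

With no constraint there are C(9,3) = 84 possible selections.
Selections missing a whole group: no parents → C(4,3) = 4; no teachers → C(5,3) = 10.
Both groups omitted at once is impossible, so 84 − 14 = 70.

70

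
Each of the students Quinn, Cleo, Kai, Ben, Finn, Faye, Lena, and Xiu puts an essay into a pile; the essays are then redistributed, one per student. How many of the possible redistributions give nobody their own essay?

14833

Count assignments avoiding every fixed point. For any j of the 8 students fixed to their own essay, the other 8−j can be arranged in (8−j)! ways.
By inclusion–exclusion this is Σ_{j=0}^{8} (−1)^j C(8,j)·(8−j)!.
Computing: 40320 − 40320 + 20160 − 6720 + 1680 − 336 + 56 − 8 + 1 = 14833.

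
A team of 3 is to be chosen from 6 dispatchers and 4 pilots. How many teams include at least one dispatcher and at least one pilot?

96

With no constraint there are C(10,3) = 120 possible selections.
Selections missing a whole group: no dispatchers → C(4,3) = 4; no pilots → C(6,3) = 20.
Both groups omitted at once is impossible, so 120 − 24 = 96.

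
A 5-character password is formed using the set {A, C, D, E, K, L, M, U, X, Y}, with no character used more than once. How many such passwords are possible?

Choose and order 5 of the 10 symbols: the first character has 10 options, the next 9, and so on down to 6.
That product is 10 × 9 × 8 × 7 × 6 = 30240.

30240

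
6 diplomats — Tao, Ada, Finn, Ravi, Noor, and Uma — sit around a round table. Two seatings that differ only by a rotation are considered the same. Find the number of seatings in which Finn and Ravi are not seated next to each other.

72

Without the restriction there are (5)! = 120 seatings.
Seatings with Finn beside Ravi: treat them as a block with 2 internal orders, giving 2 × (4)! = 48.
Subtracting, 120 − 48 = 72.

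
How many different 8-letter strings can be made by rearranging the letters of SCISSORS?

Letter multiplicities in SCISSORS: C×1, I×1, O×1, R×1, S×4.
So there are 8! / (4!) = 1680 distinguishable arrangements.

1680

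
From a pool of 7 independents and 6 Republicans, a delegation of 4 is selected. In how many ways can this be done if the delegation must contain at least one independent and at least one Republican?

665

Total 4-person selections from all 13: C(13,4) = 715.
Selections missing a whole group: no independents → C(6,4) = 15; no Republicans → C(7,4) = 35.
Both groups omitted at once is impossible, so 715 − 50 = 665.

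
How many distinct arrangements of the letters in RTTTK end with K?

4

With the last slot taken by K, it remains to arrange the other 4 letters (RTTT).
Those 4 letters have T appearing 3 times, giving (4)!/(3!) = 4.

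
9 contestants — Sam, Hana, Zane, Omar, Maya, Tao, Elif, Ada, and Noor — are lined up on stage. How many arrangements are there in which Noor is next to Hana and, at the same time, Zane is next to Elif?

Treat {Noor,Hana} as one block (2 orders) and {Zane,Elif} as another (2 orders).
That leaves 7 units to arrange: 2 × 2 × 7! = 4 × 5040 = 20160.

20160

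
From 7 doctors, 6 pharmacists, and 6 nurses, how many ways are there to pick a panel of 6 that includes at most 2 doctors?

Split by how many doctors are chosen (0 through 2).
Sum: C(7,0)·C(12,6) + C(7,1)·C(12,5) + C(7,2)·C(12,4) = 924 + 5544 + 10395 = 16863.

16863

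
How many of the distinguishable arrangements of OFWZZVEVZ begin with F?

Fix F in the first position and arrange the remaining 8 letters.
Those 8 letters have V appearing twice and Z appearing 3 times, giving (8)!/(3!·2!) = 3360.

3360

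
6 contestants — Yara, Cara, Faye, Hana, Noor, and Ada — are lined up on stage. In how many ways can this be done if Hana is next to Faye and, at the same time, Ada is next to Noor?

Treat {Hana,Faye} as one block (2 orders) and {Ada,Noor} as another (2 orders).
That leaves 4 units to arrange: 2 × 2 × 4! = 4 × 24 = 96.

96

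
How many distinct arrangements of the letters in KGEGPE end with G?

60

Fix G in the last position and arrange the remaining 5 letters.
Those 5 letters have E appearing twice, giving (5)!/(2!) = 60.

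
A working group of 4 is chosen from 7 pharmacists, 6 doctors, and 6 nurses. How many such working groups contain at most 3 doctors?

3861

Split by how many doctors are chosen (0 through 3).
Sum: C(6,0)·C(13,4) + C(6,1)·C(13,3) + C(6,2)·C(13,2) + C(6,3)·C(13,1) = 715 + 1716 + 1170 + 260 = 3861.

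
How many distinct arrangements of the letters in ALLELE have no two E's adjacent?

40

Total arrangements of ALLELE: 6!/(3!·2!) = 60.
Arrangements with the E's together: treat EE as one letter, giving (5)!/(3!) = 20.
Hence 60 − 20 = 40.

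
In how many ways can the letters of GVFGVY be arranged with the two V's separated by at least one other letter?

120

Total arrangements of GVFGVY: 6!/(2!·2!) = 180.
If the two V's are adjacent, glue them into one block, leaving 5 items to arrange: (5)!/(2!) = 60 ways.
Subtracting, 180 − 60 = 120 arrangements keep the V's apart.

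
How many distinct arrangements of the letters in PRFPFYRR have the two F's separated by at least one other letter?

1260

Total arrangements of PRFPFYRR: 8!/(3!·2!·2!) = 1680.
If the two F's are adjacent, glue them into one block, leaving 7 items to arrange: (7)!/(3!·2!) = 420 ways.
Hence 1680 − 420 = 1260.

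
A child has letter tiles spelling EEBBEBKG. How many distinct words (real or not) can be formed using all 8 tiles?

Letter multiplicities in EEBBEBKG: B×3, E×3, G×1, K×1.
The number of distinct arrangements is 8!/(3!·3!) = 40320/36 = 1120.

1120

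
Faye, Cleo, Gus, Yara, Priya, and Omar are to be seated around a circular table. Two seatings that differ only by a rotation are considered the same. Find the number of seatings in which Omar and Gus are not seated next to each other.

Without the restriction there are (5)! = 120 seatings.
Seatings with Omar beside Gus: treat them as a block with 2 internal orders, giving 2 × (4)! = 48.
Subtracting, 120 − 48 = 72.

72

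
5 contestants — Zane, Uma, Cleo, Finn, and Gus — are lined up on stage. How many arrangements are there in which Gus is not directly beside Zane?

72

There are 5! = 120 arrangements in all. If Gus and Zane are adjacent, merging them into one block gives 2·(4)! = 48 arrangements.
So 120 − 48 = 72 arrangements keep them apart.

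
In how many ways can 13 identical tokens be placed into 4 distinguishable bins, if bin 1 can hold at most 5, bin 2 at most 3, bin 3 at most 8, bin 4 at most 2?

42

Without the upper bounds there are C(16,3) = 560 ways to split 13 among 4 bins.
Subtract solutions that violate a single cap (substitute x_i' = x_i − (cap_i+1)): x_1 ≥ 6 gives C(10,3) = 120; x_2 ≥ 4 gives C(12,3) = 220; x_3 ≥ 9 gives C(7,3) = 35; x_4 ≥ 3 gives C(13,3) = 286. Together 661.
Add back pairs where two caps are both exceeded: 20 + 0 + 35 + 1 + 84 + 4 = 144.
Subtract triples: 0 + 1 + 0 + 0 = 1.
By inclusion–exclusion the count is 560 − 661 + 144 − 1 = 42.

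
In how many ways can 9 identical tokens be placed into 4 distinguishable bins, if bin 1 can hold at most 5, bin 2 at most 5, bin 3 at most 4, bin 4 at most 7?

By stars and bars, unrestricted non-negative solutions to x_1+…+x_4 = 9 number C(9+3,3) = 220.
Subtract solutions that violate a single cap (substitute x_i' = x_i − (cap_i+1)): x_1 ≥ 6 gives C(6,3) = 20; x_2 ≥ 6 gives C(6,3) = 20; x_3 ≥ 5 gives C(7,3) = 35; x_4 ≥ 8 gives C(4,3) = 4. Together 79.
No two caps can be exceeded simultaneously, so the pair terms are all 0.
By inclusion–exclusion the count is 220 − 79 + 0 = 141.

141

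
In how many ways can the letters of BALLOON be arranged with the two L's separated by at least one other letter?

There are 7!/(2!·2!) = 1260 arrangements of BALLOON in total.
If the two L's are adjacent, glue them into one block, leaving 6 items to arrange: (6)!/(2!) = 360 ways.
Subtracting, 1260 − 360 = 900 arrangements keep the L's apart.

900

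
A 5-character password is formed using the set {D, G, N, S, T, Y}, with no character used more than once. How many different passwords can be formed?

720

With no repetition, fill the 5 characters in order: 6 choices, then 5, down to 2.
That product is 6 × 5 × 4 × 3 × 2 = 720.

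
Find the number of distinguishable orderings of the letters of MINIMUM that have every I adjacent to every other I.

120

Treat the 2 copies of I as a single block. The multiset to arrange is then {II, M, M, M, N, U}, 6 items in all.
That gives (6)!/(3!) = 120 arrangements.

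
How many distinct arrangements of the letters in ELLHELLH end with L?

210

Fix L in the last position and arrange the remaining 7 letters.
Those 7 letters have E appearing twice, H appearing twice, and L appearing 3 times, giving (7)!/(3!·2!·2!) = 210.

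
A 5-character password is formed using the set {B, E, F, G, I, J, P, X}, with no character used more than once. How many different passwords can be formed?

6720

Choose and order 5 of the 8 symbols: the first character has 8 options, the next 7, and so on down to 4.
That product is 8 × 7 × 6 × 5 × 4 = 6720.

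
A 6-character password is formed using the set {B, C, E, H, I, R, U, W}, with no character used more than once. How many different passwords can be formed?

With no repetition, fill the 6 characters in order: 8 choices, then 7, down to 3.
8 × 7 × 6 × 5 × 4 × 3 = 20160.

20160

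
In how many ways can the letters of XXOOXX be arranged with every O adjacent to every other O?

Treat the 2 copies of O as a single block. The multiset to arrange is then {OO, X, X, X, X}, 5 items in all.
That gives (5)!/(4!) = 5 arrangements.

5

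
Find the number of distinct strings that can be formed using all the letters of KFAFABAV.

The 8 letters of KFAFABAV have repeats: A appearing 3 times and F appearing twice.
The number of distinct arrangements is 8!/(3!·2!) = 40320/12 = 3360.

3360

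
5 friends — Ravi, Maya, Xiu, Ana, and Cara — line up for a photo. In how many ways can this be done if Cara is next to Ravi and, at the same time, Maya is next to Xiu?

Treat {Cara,Ravi} as one block (2 orders) and {Maya,Xiu} as another (2 orders).
That leaves 3 units to arrange: 2 × 2 × 3! = 4 × 6 = 24.

24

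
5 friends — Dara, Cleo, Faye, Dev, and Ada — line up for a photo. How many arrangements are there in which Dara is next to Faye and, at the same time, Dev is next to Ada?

Treat {Dara,Faye} as one block (2 orders) and {Dev,Ada} as another (2 orders).
That leaves 3 units to arrange: 2 × 2 × 3! = 4 × 6 = 24.

24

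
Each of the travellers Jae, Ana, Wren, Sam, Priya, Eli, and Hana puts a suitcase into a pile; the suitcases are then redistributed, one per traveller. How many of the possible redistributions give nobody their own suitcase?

1854

Let Aᵢ be the assignments in which traveller i gets their own suitcase. We want the size of the complement of A₁∪…∪A_7.
By inclusion–exclusion this is Σ_{j=0}^{7} (−1)^j C(7,j)·(7−j)!.
Computing: 5040 − 5040 + 2520 − 840 + 210 − 42 + 7 − 1 = 1854.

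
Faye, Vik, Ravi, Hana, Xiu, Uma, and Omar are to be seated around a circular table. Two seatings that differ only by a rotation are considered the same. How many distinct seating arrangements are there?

Seat Faye anywhere (absorbing the rotational symmetry), then permute the other 6: (6)! = 720.

720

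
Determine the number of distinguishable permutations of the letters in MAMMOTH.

840

MAMMOTH has 7 letters with M appearing 3 times.
The number of distinct arrangements is 7!/(3!) = 5040/6 = 840.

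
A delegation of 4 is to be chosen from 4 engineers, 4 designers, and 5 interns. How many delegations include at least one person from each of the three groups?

Unrestricted: C(13,4) = 715 ways to pick any 4 of the 13.
Subtract selections that omit an entire group: no engineers → C(9,4) = 126; no designers → C(9,4) = 126; no interns → C(8,4) = 70.
Add back selections omitting two groups (i.e. drawn from a single group): C(4,4) + C(4,4) + C(5,4) = 7.
By inclusion–exclusion: 715 − 322 + 7 = 400.

400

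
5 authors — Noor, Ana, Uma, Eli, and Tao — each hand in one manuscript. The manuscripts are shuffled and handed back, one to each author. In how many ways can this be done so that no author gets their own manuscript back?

Count assignments avoiding every fixed point. For any j of the 5 authors fixed to their own manuscript, the other 5−j can be arranged in (5−j)! ways.
By inclusion–exclusion this is Σ_{j=0}^{5} (−1)^j C(5,j)·(5−j)!.
Computing: 120 − 120 + 60 − 20 + 5 − 1 = 44.

44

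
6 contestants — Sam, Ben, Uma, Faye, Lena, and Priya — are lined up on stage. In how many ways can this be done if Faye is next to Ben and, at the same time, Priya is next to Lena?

96

Treat {Faye,Ben} as one block (2 orders) and {Priya,Lena} as another (2 orders).
That leaves 4 units to arrange: 2 × 2 × 4! = 4 × 24 = 96.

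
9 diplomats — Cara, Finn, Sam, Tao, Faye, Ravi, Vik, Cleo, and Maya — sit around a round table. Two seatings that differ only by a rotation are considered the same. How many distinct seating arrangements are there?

40320

Fix one person's seat to break rotational symmetry; the remaining 8 people can be arranged in (8)! = 40320 ways.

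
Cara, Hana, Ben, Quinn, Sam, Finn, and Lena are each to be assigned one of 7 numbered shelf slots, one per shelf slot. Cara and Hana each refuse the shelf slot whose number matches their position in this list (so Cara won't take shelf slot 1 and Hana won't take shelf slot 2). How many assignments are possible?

Let Aᵢ (for i ∈ {1, 2}) be the placements that put person i in their forbidden shelf slot. Any j of these fix j positions, leaving (7−j)! ways to fill the rest, and there are C(2,j) ways to pick which j.
By inclusion–exclusion, the number of valid placements is Σ_{j=0}^{2} (−1)^j C(2,j)·(7−j)!.
Computing: 5040 − 1440 + 120 = 3720.

3720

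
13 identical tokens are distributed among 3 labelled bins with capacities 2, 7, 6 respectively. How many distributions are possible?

Ignoring the caps, the number of non-negative solutions to x_1+…+x_3 = 13 is C(15,2) = 105.
Subtract solutions that violate a single cap (substitute x_i' = x_i − (cap_i+1)): x_1 ≥ 3 gives C(12,2) = 66; x_2 ≥ 8 gives C(7,2) = 21; x_3 ≥ 7 gives C(8,2) = 28. Together 115.
Add back pairs where two caps are both exceeded: 6 + 10 + 0 = 16.
By inclusion–exclusion the count is 105 − 115 + 16 = 6.

6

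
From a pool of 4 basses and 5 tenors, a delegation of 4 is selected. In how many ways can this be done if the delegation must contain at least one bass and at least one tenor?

Unrestricted: C(9,4) = 126 ways to pick any 4 of the 9.
Subtract selections that omit an entire group: no basses → C(5,4) = 5; no tenors → C(4,4) = 1.
Both groups omitted at once is impossible, so 126 − 6 = 120.

120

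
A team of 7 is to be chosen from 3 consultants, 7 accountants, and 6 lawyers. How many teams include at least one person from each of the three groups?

Total 7-person selections from all 16: C(16,7) = 11440.
Subtract selections that omit an entire group: no consultants → C(13,7) = 1716; no accountants → C(9,7) = 36; no lawyers → C(10,7) = 120.
Add back selections omitting two groups (i.e. drawn from a single group): C(3,7) + C(7,7) + C(6,7) = 1.
By inclusion–exclusion: 11440 − 1872 + 1 = 9569.

9569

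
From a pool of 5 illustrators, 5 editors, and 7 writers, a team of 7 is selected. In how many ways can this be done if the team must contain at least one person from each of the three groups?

17745

With no constraint there are C(17,7) = 19448 possible selections.
Subtract selections that omit an entire group: no illustrators → C(12,7) = 792; no editors → C(12,7) = 792; no writers → C(10,7) = 120.
Add back selections omitting two groups (i.e. drawn from a single group): C(5,7) + C(5,7) + C(7,7) = 1.
By inclusion–exclusion: 19448 − 1704 + 1 = 17745.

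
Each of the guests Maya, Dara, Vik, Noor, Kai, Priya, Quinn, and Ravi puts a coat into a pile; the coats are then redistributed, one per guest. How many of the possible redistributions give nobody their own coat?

Count assignments avoiding every fixed point. For any j of the 8 guests fixed to their own coat, the other 8−j can be arranged in (8−j)! ways.
By inclusion–exclusion this is Σ_{j=0}^{8} (−1)^j C(8,j)·(8−j)!.
Computing: 40320 − 40320 + 20160 − 6720 + 1680 − 336 + 56 − 8 + 1 = 14833.

14833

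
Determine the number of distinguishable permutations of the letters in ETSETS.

ETSETS has 6 letters with E appearing twice, S appearing twice, and T appearing twice.
So there are 6! / (2!·2!·2!) = 90 distinguishable arrangements.

90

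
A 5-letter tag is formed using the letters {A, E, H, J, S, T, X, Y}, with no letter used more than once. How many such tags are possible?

6720

Choose and order 5 of the 8 symbols: the first letter has 8 options, the next 7, and so on down to 4.
That product is 8 × 7 × 6 × 5 × 4 = 6720.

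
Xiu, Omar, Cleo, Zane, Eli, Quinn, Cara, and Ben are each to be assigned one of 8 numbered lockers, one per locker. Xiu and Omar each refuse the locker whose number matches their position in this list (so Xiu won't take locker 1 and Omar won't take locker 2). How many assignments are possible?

Let Aᵢ (for i ∈ {1, 2}) be the placements that put person i in their forbidden locker. Any j of these fix j positions, leaving (8−j)! ways to fill the rest, and there are C(2,j) ways to pick which j.
By inclusion–exclusion, the number of valid placements is Σ_{j=0}^{2} (−1)^j C(2,j)·(8−j)!.
Computing: 40320 − 10080 + 720 = 30960.

30960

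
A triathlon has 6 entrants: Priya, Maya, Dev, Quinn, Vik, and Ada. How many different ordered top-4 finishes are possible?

This is an ordered selection of 4 from 6: P(6,4).
That gives 6 × 5 × 4 × 3 = 360.

360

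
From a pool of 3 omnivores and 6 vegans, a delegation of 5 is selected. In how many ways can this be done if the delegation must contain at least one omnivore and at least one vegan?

With no constraint there are C(9,5) = 126 possible selections.
Subtract selections that omit an entire group: no omnivores → C(6,5) = 6; no vegans → C(3,5) = 0.
Both groups omitted at once is impossible, so 126 − 6 = 120.

120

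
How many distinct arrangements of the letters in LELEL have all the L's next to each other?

Treat the 3 copies of L as a single block. The multiset to arrange is then {LLL, E, E}, 3 items in all.
That gives (3)!/(2!) = 3 arrangements.

3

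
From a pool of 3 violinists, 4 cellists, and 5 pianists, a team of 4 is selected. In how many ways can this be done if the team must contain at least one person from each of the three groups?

270

Unrestricted: C(12,4) = 495 ways to pick any 4 of the 12.
Subtract selections that omit an entire group: no violinists → C(9,4) = 126; no cellists → C(8,4) = 70; no pianists → C(7,4) = 35.
Add back selections omitting two groups (i.e. drawn from a single group): C(3,4) + C(4,4) + C(5,4) = 6.
By inclusion–exclusion: 495 − 231 + 6 = 270.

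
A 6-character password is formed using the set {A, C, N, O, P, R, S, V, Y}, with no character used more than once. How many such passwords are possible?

60480

Choose and order 6 of the 9 symbols: the first character has 9 options, the next 8, and so on down to 4.
9 × 8 × 7 × 6 × 5 × 4 = 60480.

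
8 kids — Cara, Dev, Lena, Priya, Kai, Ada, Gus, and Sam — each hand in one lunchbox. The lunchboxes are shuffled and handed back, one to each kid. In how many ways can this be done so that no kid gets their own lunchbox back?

Let Aᵢ be the assignments in which kid i gets their own lunchbox. We want the size of the complement of A₁∪…∪A_8.
By inclusion–exclusion this is Σ_{j=0}^{8} (−1)^j C(8,j)·(8−j)!.
Computing: 40320 − 40320 + 20160 − 6720 + 1680 − 336 + 56 − 8 + 1 = 14833.

14833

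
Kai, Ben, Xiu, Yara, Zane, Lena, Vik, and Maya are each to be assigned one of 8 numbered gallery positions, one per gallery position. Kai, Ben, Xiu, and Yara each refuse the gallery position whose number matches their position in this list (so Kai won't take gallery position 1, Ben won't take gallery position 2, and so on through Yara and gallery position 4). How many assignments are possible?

Let Aᵢ (for 1 ≤ i ≤ 4) be the placements that put person i in their forbidden gallery position. Any j of these fix j positions, leaving (8−j)! ways to fill the rest, and there are C(4,j) ways to pick which j.
By inclusion–exclusion, the number of valid placements is Σ_{j=0}^{4} (−1)^j C(4,j)·(8−j)!.
Computing: 40320 − 20160 + 4320 − 480 + 24 = 24024.

24024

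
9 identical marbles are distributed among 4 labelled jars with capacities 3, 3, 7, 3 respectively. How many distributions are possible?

60

Ignoring the caps, the number of non-negative solutions to x_1+…+x_4 = 9 is C(12,3) = 220.
Subtract solutions that violate a single cap (substitute x_i' = x_i − (cap_i+1)): x_1 ≥ 4 gives C(8,3) = 56; x_2 ≥ 4 gives C(8,3) = 56; x_3 ≥ 8 gives C(4,3) = 4; x_4 ≥ 4 gives C(8,3) = 56. Together 172.
Add back pairs where two caps are both exceeded: 4 + 0 + 4 + 0 + 4 + 0 = 12.
By inclusion–exclusion the count is 220 − 172 + 12 = 60.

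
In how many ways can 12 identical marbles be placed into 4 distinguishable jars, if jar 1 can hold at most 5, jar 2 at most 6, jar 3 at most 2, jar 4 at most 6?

79

Ignoring the caps, the number of non-negative solutions to x_1+…+x_4 = 12 is C(15,3) = 455.
Subtract solutions that violate a single cap (substitute x_i' = x_i − (cap_i+1)): x_1 ≥ 6 gives C(9,3) = 84; x_2 ≥ 7 gives C(8,3) = 56; x_3 ≥ 3 gives C(12,3) = 220; x_4 ≥ 7 gives C(8,3) = 56. Together 416.
Add back pairs where two caps are both exceeded: 0 + 20 + 0 + 10 + 0 + 10 = 40.
By inclusion–exclusion the count is 455 − 416 + 40 = 79.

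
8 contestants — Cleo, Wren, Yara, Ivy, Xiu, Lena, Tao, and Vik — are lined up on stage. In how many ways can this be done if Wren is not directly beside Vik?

30240

Of the 8! = 40320 arrangements, those with Wren and Vik adjacent number 2 × 7! = 10080 (treat the pair as a block with 2 internal orders).
Complementary counting: 40320 − 10080 = 30240.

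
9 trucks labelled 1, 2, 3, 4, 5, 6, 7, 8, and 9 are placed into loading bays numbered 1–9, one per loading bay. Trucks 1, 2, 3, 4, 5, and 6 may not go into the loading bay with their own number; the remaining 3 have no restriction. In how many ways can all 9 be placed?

183822

Let Aᵢ (for 1 ≤ i ≤ 6) be the placements that put truck i in its forbidden loading bay. Any j of these fix j positions, leaving (9−j)! ways to fill the rest, and there are C(6,j) ways to pick which j.
By inclusion–exclusion, the number of valid placements is Σ_{j=0}^{6} (−1)^j C(6,j)·(9−j)!.
Computing: 362880 − 241920 + 75600 − 14400 + 1800 − 144 + 6 = 183822.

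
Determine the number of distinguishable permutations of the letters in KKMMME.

KKMMME has 6 letters with K appearing twice and M appearing 3 times.
Dividing 6! = 720 by 3!·2! = 12 for the repeated letters gives 60.

60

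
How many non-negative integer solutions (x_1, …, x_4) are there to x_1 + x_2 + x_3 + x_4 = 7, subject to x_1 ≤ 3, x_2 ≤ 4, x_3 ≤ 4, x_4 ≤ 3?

Ignoring the caps, the number of non-negative solutions to x_1+…+x_4 = 7 is C(10,3) = 120.
Subtract solutions that violate a single cap (substitute x_i' = x_i − (cap_i+1)): x_1 ≥ 4 gives C(6,3) = 20; x_2 ≥ 5 gives C(5,3) = 10; x_3 ≥ 5 gives C(5,3) = 10; x_4 ≥ 4 gives C(6,3) = 20. Together 60.
No two caps can be exceeded simultaneously, so the pair terms are all 0.
By inclusion–exclusion the count is 120 − 60 + 0 = 60.

60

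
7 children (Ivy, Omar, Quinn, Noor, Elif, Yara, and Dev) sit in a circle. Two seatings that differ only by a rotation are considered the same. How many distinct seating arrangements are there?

720

Around a circle, 7 distinct people have 7!/7 = (6)! = 720 rotationally distinct seatings.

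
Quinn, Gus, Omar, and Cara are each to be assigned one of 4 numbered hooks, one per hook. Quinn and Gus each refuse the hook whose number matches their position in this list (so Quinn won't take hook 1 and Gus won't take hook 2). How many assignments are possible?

14

Let Aᵢ (for i ∈ {1, 2}) be the placements that put person i in their forbidden hook. Any j of these fix j positions, leaving (4−j)! ways to fill the rest, and there are C(2,j) ways to pick which j.
By inclusion–exclusion, the number of valid placements is Σ_{j=0}^{2} (−1)^j C(2,j)·(4−j)!.
Computing: 24 − 12 + 2 = 14.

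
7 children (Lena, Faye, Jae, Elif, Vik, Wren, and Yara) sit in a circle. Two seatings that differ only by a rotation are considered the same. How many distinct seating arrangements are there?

Around a circle, 7 distinct people have 7!/7 = (6)! = 720 rotationally distinct seatings.

720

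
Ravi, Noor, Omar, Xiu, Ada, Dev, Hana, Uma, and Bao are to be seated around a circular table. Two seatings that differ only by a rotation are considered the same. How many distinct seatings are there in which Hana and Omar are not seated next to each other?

All circular seatings of 9 people number (8)! = 40320.
Seatings with Hana beside Omar: treat them as a block with 2 internal orders, giving 2 × (7)! = 10080.
Subtracting, 40320 − 10080 = 30240.

30240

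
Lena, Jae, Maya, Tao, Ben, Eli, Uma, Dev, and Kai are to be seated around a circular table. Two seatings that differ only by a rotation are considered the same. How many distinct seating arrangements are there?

40320

Fix one person's seat to break rotational symmetry; the remaining 8 people can be arranged in (8)! = 40320 ways.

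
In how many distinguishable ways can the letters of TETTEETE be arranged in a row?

TETTEETE has 8 letters with E appearing 4 times and T appearing 4 times.
So there are 8! / (4!·4!) = 70 distinguishable arrangements.

70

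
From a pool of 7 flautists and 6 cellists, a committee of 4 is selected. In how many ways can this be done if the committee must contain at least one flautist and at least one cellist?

With no constraint there are C(13,4) = 715 possible selections.
Subtract selections that omit an entire group: no flautists → C(6,4) = 15; no cellists → C(7,4) = 35.
Both groups omitted at once is impossible, so 715 − 50 = 665.

665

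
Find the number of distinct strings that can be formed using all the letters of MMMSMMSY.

168

MMMSMMSY has 8 letters with M appearing 5 times and S appearing twice.
Dividing 8! = 40320 by 5!·2! = 240 for the repeated letters gives 168.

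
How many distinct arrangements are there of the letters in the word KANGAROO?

10080

KANGAROO has 8 letters with A appearing twice and O appearing twice.
The number of distinct arrangements is 8!/(2!·2!) = 40320/4 = 10080.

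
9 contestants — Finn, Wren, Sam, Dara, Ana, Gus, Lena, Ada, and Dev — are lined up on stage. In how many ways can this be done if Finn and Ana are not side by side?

Of the 9! = 362880 arrangements, those with Finn and Ana adjacent number 2 × 8! = 80640 (treat the pair as a block with 2 internal orders).
So 362880 − 80640 = 282240 arrangements keep them apart.

282240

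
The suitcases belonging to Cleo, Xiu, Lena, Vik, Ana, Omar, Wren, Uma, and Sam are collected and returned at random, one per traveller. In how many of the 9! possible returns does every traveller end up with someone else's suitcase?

This is the derangement count D_9: permutations of 9 items with no fixed point.
By inclusion–exclusion this is Σ_{j=0}^{9} (−1)^j C(9,j)·(9−j)!.
Computing: 362880 − 362880 + 181440 − 60480 + 15120 − 3024 + 504 − 72 + 9 − 1 = 133496.

133496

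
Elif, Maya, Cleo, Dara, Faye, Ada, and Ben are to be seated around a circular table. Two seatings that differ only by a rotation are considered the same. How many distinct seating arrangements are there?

Around a circle, 7 distinct people have 7!/7 = (6)! = 720 rotationally distinct seatings.

720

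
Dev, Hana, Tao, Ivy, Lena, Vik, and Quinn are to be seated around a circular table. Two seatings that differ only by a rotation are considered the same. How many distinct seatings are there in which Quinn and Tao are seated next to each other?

240

Glue Quinn and Tao into a block (2 internal orders). Seating 6 units around a circle gives (5)! arrangements.
So 2 × (5)! = 2 × 120 = 240.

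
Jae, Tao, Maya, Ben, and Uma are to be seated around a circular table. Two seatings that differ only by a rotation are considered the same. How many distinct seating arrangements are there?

24

Seat Jae anywhere (absorbing the rotational symmetry), then permute the other 4: (4)! = 24.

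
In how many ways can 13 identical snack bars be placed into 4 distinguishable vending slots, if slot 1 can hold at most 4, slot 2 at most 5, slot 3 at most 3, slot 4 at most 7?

69

Without the upper bounds there are C(16,3) = 560 ways to split 13 among 4 vending slots.
Subtract solutions that violate a single cap (substitute x_i' = x_i − (cap_i+1)): x_1 ≥ 5 gives C(11,3) = 165; x_2 ≥ 6 gives C(10,3) = 120; x_3 ≥ 4 gives C(12,3) = 220; x_4 ≥ 8 gives C(8,3) = 56. Together 561.
Add back pairs where two caps are both exceeded: 10 + 35 + 1 + 20 + 0 + 4 = 70.
By inclusion–exclusion the count is 560 − 561 + 70 = 69.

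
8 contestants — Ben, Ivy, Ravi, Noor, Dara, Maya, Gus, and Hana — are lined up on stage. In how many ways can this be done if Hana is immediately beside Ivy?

10080

Place the 6 others and the Hana-Ivy pair as 7 objects in a line; the pair has 2 internal arrangements.
That gives 2 × 7! = 2 × 5040 = 10080.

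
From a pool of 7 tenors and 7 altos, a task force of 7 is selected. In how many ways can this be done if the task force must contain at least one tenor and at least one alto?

With no constraint there are C(14,7) = 3432 possible selections.
Subtract selections that omit an entire group: no tenors → C(7,7) = 1; no altos → C(7,7) = 1.
Both groups omitted at once is impossible, so 3432 − 2 = 3430.

3430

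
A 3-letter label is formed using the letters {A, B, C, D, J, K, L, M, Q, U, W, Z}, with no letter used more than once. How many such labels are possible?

1320

This is a permutation of 3 out of 12: P(12,3) = 12!/9!.
That product is 12 × 11 × 10 = 1320.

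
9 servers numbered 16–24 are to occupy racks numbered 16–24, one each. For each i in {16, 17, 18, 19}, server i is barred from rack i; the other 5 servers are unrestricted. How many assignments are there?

Let Aᵢ (for 16 ≤ i ≤ 19) be the placements that put server i in its forbidden rack. Any j of these fix j positions, leaving (9−j)! ways to fill the rest, and there are C(4,j) ways to pick which j.
By inclusion–exclusion, the number of valid placements is Σ_{j=0}^{4} (−1)^j C(4,j)·(9−j)!.
Computing: 362880 − 161280 + 30240 − 2880 + 120 = 229080.

229080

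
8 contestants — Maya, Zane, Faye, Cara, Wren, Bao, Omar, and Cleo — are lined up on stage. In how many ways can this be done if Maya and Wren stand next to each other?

Place the 6 others and the Maya-Wren pair as 7 objects in a line; the pair has 2 internal arrangements.
So the count is 2·(7)! = 10080.

10080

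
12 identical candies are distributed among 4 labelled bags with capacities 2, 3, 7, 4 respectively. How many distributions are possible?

Ignoring the caps, the number of non-negative solutions to x_1+…+x_4 = 12 is C(15,3) = 455.
Subtract solutions that violate a single cap (substitute x_i' = x_i − (cap_i+1)): x_1 ≥ 3 gives C(12,3) = 220; x_2 ≥ 4 gives C(11,3) = 165; x_3 ≥ 8 gives C(7,3) = 35; x_4 ≥ 5 gives C(10,3) = 120. Together 540.
Add back pairs where two caps are both exceeded: 56 + 4 + 35 + 1 + 20 + 0 = 116.
Subtract triples: 0 + 1 + 0 + 0 = 1.
By inclusion–exclusion the count is 455 − 540 + 116 − 1 = 30.

30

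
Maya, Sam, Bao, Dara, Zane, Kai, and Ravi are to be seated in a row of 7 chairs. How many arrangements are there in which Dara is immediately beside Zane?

1440

Glue Dara and Zane into one block (2 internal orders), leaving 6 units to arrange in a row.
That gives 2 × 6! = 2 × 720 = 1440.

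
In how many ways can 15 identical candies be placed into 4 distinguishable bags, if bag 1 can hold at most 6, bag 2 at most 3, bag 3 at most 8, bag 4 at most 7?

Without the upper bounds there are C(18,3) = 816 ways to split 15 among 4 bags.
Subtract solutions that violate a single cap (substitute x_i' = x_i − (cap_i+1)): x_1 ≥ 7 gives C(11,3) = 165; x_2 ≥ 4 gives C(14,3) = 364; x_3 ≥ 9 gives C(9,3) = 84; x_4 ≥ 8 gives C(10,3) = 120. Together 733.
Add back pairs where two caps are both exceeded: 35 + 0 + 1 + 10 + 20 + 0 = 66.
By inclusion–exclusion the count is 816 − 733 + 66 = 149.

149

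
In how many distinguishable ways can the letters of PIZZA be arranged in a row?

60

The 5 letters of PIZZA have repeats: Z appearing twice.
So there are 5! / (2!) = 60 distinguishable arrangements.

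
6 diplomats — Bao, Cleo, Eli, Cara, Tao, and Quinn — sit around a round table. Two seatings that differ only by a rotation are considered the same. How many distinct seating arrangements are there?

120

Around a circle, 6 distinct people have 6!/6 = (5)! = 120 rotationally distinct seatings.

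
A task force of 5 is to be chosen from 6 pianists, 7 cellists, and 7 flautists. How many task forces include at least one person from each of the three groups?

With no constraint there are C(20,5) = 15504 possible selections.
Subtract selections that omit an entire group: no pianists → C(14,5) = 2002; no cellists → C(13,5) = 1287; no flautists → C(13,5) = 1287.
Add back selections omitting two groups (i.e. drawn from a single group): C(6,5) + C(7,5) + C(7,5) = 48.
By inclusion–exclusion: 15504 − 4576 + 48 = 10976.

10976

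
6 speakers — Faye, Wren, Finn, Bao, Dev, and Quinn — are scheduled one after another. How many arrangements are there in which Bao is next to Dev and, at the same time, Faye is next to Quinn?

96

Treat {Bao,Dev} as one block (2 orders) and {Faye,Quinn} as another (2 orders).
That leaves 4 units to arrange: 2 × 2 × 4! = 4 × 24 = 96.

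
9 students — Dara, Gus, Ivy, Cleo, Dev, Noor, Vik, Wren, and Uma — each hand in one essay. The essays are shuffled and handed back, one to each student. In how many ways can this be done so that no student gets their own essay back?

133496

Let Aᵢ be the assignments in which student i gets their own essay. We want the size of the complement of A₁∪…∪A_9.
By inclusion–exclusion this is Σ_{j=0}^{9} (−1)^j C(9,j)·(9−j)!.
Computing: 362880 − 362880 + 181440 − 60480 + 15120 − 3024 + 504 − 72 + 9 − 1 = 133496.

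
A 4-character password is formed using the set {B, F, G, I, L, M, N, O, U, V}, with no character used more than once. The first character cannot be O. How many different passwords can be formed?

The first character has 10−1 = 9 choices (anything except O).
The remaining 3 characters are filled from the other 9 symbols without repetition: 9 × 8 × 7 = 504.
Total: 9 × 504 = 4536.

4536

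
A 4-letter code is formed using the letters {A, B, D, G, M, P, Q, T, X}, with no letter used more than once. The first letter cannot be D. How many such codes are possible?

The first letter has 9−1 = 8 choices (anything except D).
The remaining 3 letters are filled from the other 8 symbols without repetition: 8 × 7 × 6 = 336.
Total: 8 × 336 = 2688.

2688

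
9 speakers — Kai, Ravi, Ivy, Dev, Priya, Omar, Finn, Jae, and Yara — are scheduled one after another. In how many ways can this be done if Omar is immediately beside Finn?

Place the 7 others and the Omar-Finn pair as 8 objects in a line; the pair has 2 internal arrangements.
That gives 2 × 8! = 2 × 40320 = 80640.

80640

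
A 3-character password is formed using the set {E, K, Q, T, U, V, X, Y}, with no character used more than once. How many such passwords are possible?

With no repetition, fill the 3 characters in order: 8 choices, then 7, down to 6.
8 × 7 × 6 = 336.

336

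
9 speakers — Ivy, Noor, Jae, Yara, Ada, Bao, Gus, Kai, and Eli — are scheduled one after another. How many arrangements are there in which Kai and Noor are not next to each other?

282240

Of the 9! = 362880 arrangements, those with Kai and Noor adjacent number 2 × 8! = 80640 (treat the pair as a block with 2 internal orders).
So 362880 − 80640 = 282240 arrangements keep them apart.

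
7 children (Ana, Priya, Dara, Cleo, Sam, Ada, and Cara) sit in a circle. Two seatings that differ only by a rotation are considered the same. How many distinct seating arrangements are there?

Around a circle, 7 distinct people have 7!/7 = (6)! = 720 rotationally distinct seatings.

720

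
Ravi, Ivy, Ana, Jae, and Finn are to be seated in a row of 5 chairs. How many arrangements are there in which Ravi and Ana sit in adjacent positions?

Treat {Ravi, Ana} as a single unit. There are 4 units to order, and the pair itself can be ordered 2 ways.
So the count is 2·(4)! = 48.

48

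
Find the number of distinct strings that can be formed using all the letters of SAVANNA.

Letter multiplicities in SAVANNA: A×3, N×2, S×1, V×1.
So there are 7! / (3!·2!) = 420 distinguishable arrangements.

420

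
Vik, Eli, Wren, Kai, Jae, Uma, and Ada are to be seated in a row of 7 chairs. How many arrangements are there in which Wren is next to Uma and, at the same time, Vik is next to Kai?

Treat {Wren,Uma} as one block (2 orders) and {Vik,Kai} as another (2 orders).
That leaves 5 units to arrange: 2 × 2 × 5! = 4 × 120 = 480.

480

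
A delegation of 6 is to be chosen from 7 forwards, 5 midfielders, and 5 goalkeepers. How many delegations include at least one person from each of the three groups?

With no constraint there are C(17,6) = 12376 possible selections.
Subtract selections that omit an entire group: no forwards → C(10,6) = 210; no midfielders → C(12,6) = 924; no goalkeepers → C(12,6) = 924.
Add back selections omitting two groups (i.e. drawn from a single group): C(7,6) + C(5,6) + C(5,6) = 7.
By inclusion–exclusion: 12376 − 2058 + 7 = 10325.

10325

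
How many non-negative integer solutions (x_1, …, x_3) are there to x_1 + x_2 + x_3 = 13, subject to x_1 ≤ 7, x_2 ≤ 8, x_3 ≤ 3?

By stars and bars, unrestricted non-negative solutions to x_1+…+x_3 = 13 number C(13+2,2) = 105.
Subtract solutions that violate a single cap (substitute x_i' = x_i − (cap_i+1)): x_1 ≥ 8 gives C(7,2) = 21; x_2 ≥ 9 gives C(6,2) = 15; x_3 ≥ 4 gives C(11,2) = 55. Together 91.
Add back pairs where two caps are both exceeded: 0 + 3 + 1 = 4.
By inclusion–exclusion the count is 105 − 91 + 4 = 18.

18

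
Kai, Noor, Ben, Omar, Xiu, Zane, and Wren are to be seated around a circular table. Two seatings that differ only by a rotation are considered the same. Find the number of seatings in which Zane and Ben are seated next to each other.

Glue Zane and Ben into a block (2 internal orders). Seating 6 units around a circle gives (5)! arrangements.
So 2 × (5)! = 2 × 120 = 240.

240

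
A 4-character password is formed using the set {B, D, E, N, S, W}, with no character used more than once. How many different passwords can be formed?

360

With no repetition, fill the 4 characters in order: 6 choices, then 5, down to 3.
6 × 5 × 4 × 3 = 360.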